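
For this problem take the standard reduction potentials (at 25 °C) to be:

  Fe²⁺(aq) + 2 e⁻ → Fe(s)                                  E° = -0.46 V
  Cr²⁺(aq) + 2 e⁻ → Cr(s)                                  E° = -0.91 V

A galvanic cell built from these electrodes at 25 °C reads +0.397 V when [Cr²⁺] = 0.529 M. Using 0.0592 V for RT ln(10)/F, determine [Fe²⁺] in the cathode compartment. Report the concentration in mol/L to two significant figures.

0.0086 M

Fe²⁺/Fe is the cathode, Cr²⁺/Cr the anode: E°cell = +0.45 V, n = 2.
Overall reaction: Fe²⁺(aq) + Cr(s) → Fe(s) + Cr²⁺(aq); Q = [Cr²⁺]^1/[Fe²⁺]^1.
From E = E° − (0.0592/n) log Q: log Q = (E° − E)·n/0.0592 = (+0.45 − (+0.397))·2/0.0592 = 1.7905.
So 1·log[Fe²⁺] = 1·log(0.529) − log Q = -0.2765 − (1.7905) = -2.0670; [Fe²⁺] = 10^(-2.0670) ≈ 0.0086 M.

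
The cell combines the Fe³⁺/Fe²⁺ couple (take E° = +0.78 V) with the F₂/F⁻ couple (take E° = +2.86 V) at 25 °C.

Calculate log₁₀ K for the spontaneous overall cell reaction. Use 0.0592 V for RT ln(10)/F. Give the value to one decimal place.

Cathode: F₂/F⁻; anode: Fe³⁺/Fe²⁺. E°cell = +2.08 V, n = 2.
log K = nE°cell / 0.0592 = (2)(+2.08) / 0.0592 = 70.3.

70.3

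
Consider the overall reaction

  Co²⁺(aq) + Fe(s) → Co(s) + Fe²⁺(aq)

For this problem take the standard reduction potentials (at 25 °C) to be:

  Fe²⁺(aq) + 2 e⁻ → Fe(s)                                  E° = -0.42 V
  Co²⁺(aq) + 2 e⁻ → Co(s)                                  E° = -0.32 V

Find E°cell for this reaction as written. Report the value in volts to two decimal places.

The Co²⁺/Co couple has the higher reduction potential, so it is the cathode; Fe²⁺/Fe is oxidised at the anode.
E°cell = E°(cathode) − E°(anode) = (-0.32) − (-0.42) = +0.10 V.

+0.10 V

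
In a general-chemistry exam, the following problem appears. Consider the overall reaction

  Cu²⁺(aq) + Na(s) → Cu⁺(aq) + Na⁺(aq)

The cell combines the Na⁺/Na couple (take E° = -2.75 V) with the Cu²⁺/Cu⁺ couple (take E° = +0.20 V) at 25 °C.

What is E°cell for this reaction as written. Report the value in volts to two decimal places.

The Cu²⁺/Cu⁺ couple has the higher reduction potential, so it is the cathode; Na⁺/Na is oxidised at the anode.
E°cell = E°(cathode) − E°(anode) = (+0.20) − (-2.75) = +2.95 V.

+2.95 V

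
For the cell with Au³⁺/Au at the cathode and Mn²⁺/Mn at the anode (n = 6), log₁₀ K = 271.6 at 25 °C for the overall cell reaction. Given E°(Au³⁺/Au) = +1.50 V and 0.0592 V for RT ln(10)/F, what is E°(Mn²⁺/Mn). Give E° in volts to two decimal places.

E°cell = (0.0592/n)·log K = (0.0592/6)(271.6) = +2.680 V.
Since Au³⁺/Au is the cathode and Mn²⁺/Mn the anode, E°cell = E°(Au³⁺/Au) − E°(Mn²⁺/Mn).
So E°(Mn²⁺/Mn) = E°(Au³⁺/Au) − E°cell = (+1.50) − (+2.680) = -1.18 V.

-1.18 V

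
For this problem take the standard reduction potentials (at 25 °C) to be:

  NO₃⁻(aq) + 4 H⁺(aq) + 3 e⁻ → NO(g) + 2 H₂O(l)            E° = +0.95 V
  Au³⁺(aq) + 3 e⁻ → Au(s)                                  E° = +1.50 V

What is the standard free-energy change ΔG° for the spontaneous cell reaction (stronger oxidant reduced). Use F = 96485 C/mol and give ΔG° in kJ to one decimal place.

Au³⁺/Au (E° = +1.50 V) is the cathode; NO₃⁻/NO (E° = +0.95 V) is the anode, so E°cell = +0.55 V.
Balancing electrons gives n = 3 (lcm of 3 and 3).
ΔG° = −nFE° = −(3)(96485)(+0.55) = -159,200 J = -159.2 kJ.

-159.2 kJ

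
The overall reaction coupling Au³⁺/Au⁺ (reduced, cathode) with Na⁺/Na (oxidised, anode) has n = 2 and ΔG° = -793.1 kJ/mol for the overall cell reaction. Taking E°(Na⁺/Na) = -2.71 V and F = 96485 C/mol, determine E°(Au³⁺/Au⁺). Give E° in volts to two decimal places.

E°cell = −ΔG°/(nF) = −(-793.1×10³)/((2)(96485)) = +4.110 V.
Since Au³⁺/Au⁺ is the cathode and Na⁺/Na the anode, E°cell = E°(Au³⁺/Au⁺) − E°(Na⁺/Na).
So E°(Au³⁺/Au⁺) = E°cell + E°(Na⁺/Na) = +4.110 + (-2.71) = +1.40 V.

+1.40 V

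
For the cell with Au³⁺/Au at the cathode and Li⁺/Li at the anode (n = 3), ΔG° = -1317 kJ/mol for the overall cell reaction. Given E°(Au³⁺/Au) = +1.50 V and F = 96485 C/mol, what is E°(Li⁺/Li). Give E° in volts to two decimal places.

E°cell = −ΔG°/(nF) = −(-1317×10³)/((3)(96485)) = +4.550 V.
Since Au³⁺/Au is the cathode and Li⁺/Li the anode, E°cell = E°(Au³⁺/Au) − E°(Li⁺/Li).
So E°(Li⁺/Li) = E°(Au³⁺/Au) − E°cell = (+1.50) − (+4.550) = -3.05 V.

-3.05 V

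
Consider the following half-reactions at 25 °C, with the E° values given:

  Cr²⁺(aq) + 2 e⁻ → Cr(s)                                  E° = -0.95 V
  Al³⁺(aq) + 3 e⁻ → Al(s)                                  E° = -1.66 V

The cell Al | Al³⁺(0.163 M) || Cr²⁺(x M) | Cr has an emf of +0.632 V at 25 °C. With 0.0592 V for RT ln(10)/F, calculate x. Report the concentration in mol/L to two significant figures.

Cr²⁺/Cr is the cathode, Al³⁺/Al the anode: E°cell = +0.71 V, n = 6.
Overall reaction: 3 Cr²⁺(aq) + 2 Al(s) → 3 Cr(s) + 2 Al³⁺(aq); Q = [Al³⁺]^2/[Cr²⁺]^3.
From E = E° − (0.0592/n) log Q: log Q = (E° − E)·n/0.0592 = (+0.71 − (+0.632))·6/0.0592 = 7.9054.
So 3·log[Cr²⁺] = 2·log(0.163) − log Q = -1.5756 − (7.9054) = -9.4810; log[Cr²⁺] = -9.4810 / 3 = -3.1603; [Cr²⁺] = 10^(-3.1603) ≈ 0.00069 M.

0.00069 M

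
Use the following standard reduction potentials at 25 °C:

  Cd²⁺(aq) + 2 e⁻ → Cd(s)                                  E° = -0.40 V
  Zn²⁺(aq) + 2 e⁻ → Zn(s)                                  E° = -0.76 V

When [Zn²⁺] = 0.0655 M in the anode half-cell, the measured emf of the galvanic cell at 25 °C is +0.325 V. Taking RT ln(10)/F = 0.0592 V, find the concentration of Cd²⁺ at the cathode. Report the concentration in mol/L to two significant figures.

Cd²⁺/Cd is the cathode, Zn²⁺/Zn the anode: E°cell = +0.36 V, n = 2.
Overall reaction: Cd²⁺(aq) + Zn(s) → Cd(s) + Zn²⁺(aq); Q = [Zn²⁺]^1/[Cd²⁺]^1.
From E = E° − (0.0592/n) log Q: log Q = (E° − E)·n/0.0592 = (+0.36 − (+0.325))·2/0.0592 = 1.1824.
So 1·log[Cd²⁺] = 1·log(0.0655) − log Q = -1.1838 − (1.1824) = -2.3662; [Cd²⁺] = 10^(-2.3662) ≈ 0.0043 M.

0.0043 M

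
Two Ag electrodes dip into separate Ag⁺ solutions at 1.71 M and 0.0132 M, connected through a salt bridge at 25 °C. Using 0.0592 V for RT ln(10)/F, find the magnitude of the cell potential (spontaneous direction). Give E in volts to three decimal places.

+0.125 V

For a concentration cell E°cell = 0. The 1.71 M side is the cathode (reduction is favoured where [Ag⁺] is higher).
With n = 1, E = −(0.0592/1) log([Ag⁺]ₐₙ/[Ag⁺]꜀ₐₜ) = −(0.0592/1) log(0.0132/1.71) = −(0.0592/1)(-2.112) = +0.125 V.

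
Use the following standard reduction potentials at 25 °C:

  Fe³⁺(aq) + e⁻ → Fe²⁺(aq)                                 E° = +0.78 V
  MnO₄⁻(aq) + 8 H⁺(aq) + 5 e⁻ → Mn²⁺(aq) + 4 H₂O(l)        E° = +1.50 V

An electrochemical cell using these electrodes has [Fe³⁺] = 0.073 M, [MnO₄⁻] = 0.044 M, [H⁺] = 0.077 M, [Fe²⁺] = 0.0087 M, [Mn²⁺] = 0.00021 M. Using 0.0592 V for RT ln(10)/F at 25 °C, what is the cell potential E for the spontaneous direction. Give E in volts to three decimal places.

MnO₄⁻/Mn²⁺ is the cathode (higher E°), Fe³⁺/Fe²⁺ the anode: E°cell = +1.50 − (+0.78) = +0.72 V, n = 5.
Overall: MnO₄⁻(aq) + 8 H⁺(aq) + 5 Fe²⁺(aq) → Mn²⁺(aq) + 4 H₂O(l) + 5 Fe³⁺(aq)
Q = [Mn²⁺]·[Fe³⁺]^5 / ([MnO₄⁻]·[H⁺]^8·[Fe²⁺]^5); log Q = 11.206.
E = E° − (0.0592/n) log Q = +0.72 − (0.0592/5)(11.206) = +0.587 V.

+0.587 V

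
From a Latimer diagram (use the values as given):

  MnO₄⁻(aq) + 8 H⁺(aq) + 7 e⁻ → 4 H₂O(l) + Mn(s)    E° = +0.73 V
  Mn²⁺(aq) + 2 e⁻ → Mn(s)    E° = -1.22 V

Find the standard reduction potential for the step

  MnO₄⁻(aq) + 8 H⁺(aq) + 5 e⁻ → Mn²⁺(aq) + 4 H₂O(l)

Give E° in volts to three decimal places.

+1.510 V

Sequential free energies add, so n₃E°₃ = n₁E°₁ + n₂E°₂.
With n₃ = 7, and the known step contributing 2×(-1.22) V, the unknown satisfies 5·E° = 7×(+0.73) − 2×(-1.22) = +7.550.
E° = +7.550 / 5 = +1.510 V.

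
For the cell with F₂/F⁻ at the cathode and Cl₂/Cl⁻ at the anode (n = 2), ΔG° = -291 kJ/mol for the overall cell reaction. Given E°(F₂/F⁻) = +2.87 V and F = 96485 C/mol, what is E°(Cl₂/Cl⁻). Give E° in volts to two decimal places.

E°cell = −ΔG°/(nF) = −(-291×10³)/((2)(96485)) = +1.508 V.
Since F₂/F⁻ is the cathode and Cl₂/Cl⁻ the anode, E°cell = E°(F₂/F⁻) − E°(Cl₂/Cl⁻).
So E°(Cl₂/Cl⁻) = E°(F₂/F⁻) − E°cell = (+2.87) − (+1.508) = +1.36 V.

+1.36 V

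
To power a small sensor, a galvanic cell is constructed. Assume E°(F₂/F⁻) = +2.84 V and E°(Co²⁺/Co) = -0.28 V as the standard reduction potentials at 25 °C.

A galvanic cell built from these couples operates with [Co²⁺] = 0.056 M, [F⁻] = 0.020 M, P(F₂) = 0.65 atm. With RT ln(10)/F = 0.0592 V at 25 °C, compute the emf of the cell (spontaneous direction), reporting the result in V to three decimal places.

F₂/F⁻ is the cathode (higher E°), Co²⁺/Co the anode: E°cell = +2.84 − (-0.28) = +3.12 V, n = 2.
Overall: F₂(g) + Co(s) → 2 F⁻(aq) + Co²⁺(aq)
Q = [F⁻]^2·[Co²⁺] / (P(F₂)); log Q = -4.463.
E = E° − (0.0592/n) log Q = +3.12 − (0.0592/2)(-4.463) = +3.252 V.

+3.252 V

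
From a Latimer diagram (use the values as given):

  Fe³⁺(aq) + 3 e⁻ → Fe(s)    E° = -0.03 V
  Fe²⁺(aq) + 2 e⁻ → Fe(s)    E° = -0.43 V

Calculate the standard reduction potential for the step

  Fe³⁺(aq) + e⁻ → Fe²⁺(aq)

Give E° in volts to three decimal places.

Sequential free energies add, so n₃E°₃ = n₁E°₁ + n₂E°₂.
With n₃ = 3, and the known step contributing 2×(-0.43) V, the unknown satisfies 1·E° = 3×(-0.03) − 2×(-0.43) = +0.770.
E° = +0.770 / 1 = +0.770 V.

+0.770 V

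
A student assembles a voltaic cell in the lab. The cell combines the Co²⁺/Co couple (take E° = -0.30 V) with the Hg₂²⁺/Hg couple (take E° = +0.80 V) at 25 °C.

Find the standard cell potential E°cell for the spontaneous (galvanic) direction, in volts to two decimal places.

The Hg₂²⁺/Hg couple has the higher reduction potential, so it is the cathode; Co²⁺/Co is oxidised at the anode.
E°cell = E°(cathode) − E°(anode) = (+0.80) − (-0.30) = +1.10 V.

+1.10 V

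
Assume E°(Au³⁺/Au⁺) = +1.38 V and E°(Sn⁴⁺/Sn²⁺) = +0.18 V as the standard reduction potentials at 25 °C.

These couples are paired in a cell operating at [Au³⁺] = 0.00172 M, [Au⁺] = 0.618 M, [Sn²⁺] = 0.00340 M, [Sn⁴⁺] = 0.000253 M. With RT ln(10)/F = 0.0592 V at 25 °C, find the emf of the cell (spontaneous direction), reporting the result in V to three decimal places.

+1.158 V

Au³⁺/Au⁺ is the cathode (higher E°), Sn⁴⁺/Sn²⁺ the anode: E°cell = +1.38 − (+0.18) = +1.20 V, n = 2.
Overall: Au³⁺(aq) + Sn²⁺(aq) → Au⁺(aq) + Sn⁴⁺(aq)
Q = [Au⁺]·[Sn⁴⁺] / ([Au³⁺]·[Sn²⁺]); log Q = 1.427.
E = E° − (0.0592/n) log Q = +1.20 − (0.0592/2)(1.427) = +1.158 V.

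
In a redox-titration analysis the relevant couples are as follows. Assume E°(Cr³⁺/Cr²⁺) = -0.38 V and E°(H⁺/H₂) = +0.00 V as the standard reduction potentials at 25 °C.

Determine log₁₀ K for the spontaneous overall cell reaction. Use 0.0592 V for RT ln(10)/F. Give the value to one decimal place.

12.8

Cathode: H⁺/H₂; anode: Cr³⁺/Cr²⁺. E°cell = +0.38 V, n = 2.
log K = nE°cell / 0.0592 = (2)(+0.38) / 0.0592 = 12.8.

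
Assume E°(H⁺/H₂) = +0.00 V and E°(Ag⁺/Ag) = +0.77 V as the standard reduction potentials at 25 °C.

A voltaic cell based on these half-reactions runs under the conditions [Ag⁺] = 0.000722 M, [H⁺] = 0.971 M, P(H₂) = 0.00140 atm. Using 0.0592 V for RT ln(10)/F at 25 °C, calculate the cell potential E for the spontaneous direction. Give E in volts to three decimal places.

+0.500 V

Ag⁺/Ag is the cathode (higher E°), H⁺/H₂ the anode: E°cell = +0.77 − (+0.00) = +0.77 V, n = 2.
Overall: 2 Ag⁺(aq) + H₂(g) → 2 Ag(s) + 2 H⁺(aq)
Q = [H⁺]^2 / ([Ag⁺]^2·P(H₂)); log Q = 9.111.
E = E° − (0.0592/n) log Q = +0.77 − (0.0592/2)(9.111) = +0.500 V.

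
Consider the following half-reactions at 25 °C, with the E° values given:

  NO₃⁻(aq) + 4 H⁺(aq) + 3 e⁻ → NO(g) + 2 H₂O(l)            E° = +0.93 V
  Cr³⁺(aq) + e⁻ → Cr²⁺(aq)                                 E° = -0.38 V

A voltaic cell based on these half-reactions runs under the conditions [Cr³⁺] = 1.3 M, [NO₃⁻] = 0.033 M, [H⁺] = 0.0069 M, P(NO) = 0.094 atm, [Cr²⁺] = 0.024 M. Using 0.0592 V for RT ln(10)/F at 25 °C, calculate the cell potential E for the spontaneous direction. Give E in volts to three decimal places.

NO₃⁻/NO is the cathode (higher E°), Cr³⁺/Cr²⁺ the anode: E°cell = +0.93 − (-0.38) = +1.31 V, n = 3.
Overall: NO₃⁻(aq) + 4 H⁺(aq) + 3 Cr²⁺(aq) → NO(g) + 2 H₂O(l) + 3 Cr³⁺(aq)
Q = P(NO)·[Cr³⁺]^3 / ([NO₃⁻]·[H⁺]^4·[Cr²⁺]^3); log Q = 14.300.
E = E° − (0.0592/n) log Q = +1.31 − (0.0592/3)(14.300) = +1.028 V.

+1.028 V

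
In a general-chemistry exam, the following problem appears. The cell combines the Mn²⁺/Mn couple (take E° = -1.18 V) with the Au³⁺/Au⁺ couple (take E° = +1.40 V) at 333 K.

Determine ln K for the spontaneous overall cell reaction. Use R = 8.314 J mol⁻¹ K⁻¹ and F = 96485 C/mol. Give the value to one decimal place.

179.8

Cathode: Au³⁺/Au⁺; anode: Mn²⁺/Mn. E°cell = (+1.40) − (-1.18) = +2.58 V, with n = 2.
ΔG° = −nFE° = −RT ln K, so ln K = nFE°/(RT) = (2)(96485)(+2.58) / ((8.314)(333)) = 179.827.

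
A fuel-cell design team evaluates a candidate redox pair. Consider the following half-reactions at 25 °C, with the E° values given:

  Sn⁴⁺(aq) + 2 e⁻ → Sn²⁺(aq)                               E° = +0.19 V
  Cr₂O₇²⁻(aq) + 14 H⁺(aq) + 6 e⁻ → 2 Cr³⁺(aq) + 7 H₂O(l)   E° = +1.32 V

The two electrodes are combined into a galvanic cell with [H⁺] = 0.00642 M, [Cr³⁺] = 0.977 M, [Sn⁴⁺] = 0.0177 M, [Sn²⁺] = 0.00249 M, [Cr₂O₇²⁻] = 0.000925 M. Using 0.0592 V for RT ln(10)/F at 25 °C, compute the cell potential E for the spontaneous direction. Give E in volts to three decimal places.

Cr₂O₇²⁻/Cr³⁺ is the cathode (higher E°), Sn⁴⁺/Sn²⁺ the anode: E°cell = +1.32 − (+0.19) = +1.13 V, n = 6.
Overall: Cr₂O₇²⁻(aq) + 14 H⁺(aq) + 3 Sn²⁺(aq) → 2 Cr³⁺(aq) + 7 H₂O(l) + 3 Sn⁴⁺(aq)
Q = [Cr³⁺]^2·[Sn⁴⁺]^3 / ([Cr₂O₇²⁻]·[H⁺]^14·[Sn²⁺]^3); log Q = 36.263.
E = E° − (0.0592/n) log Q = +1.13 − (0.0592/6)(36.263) = +0.772 V.

+0.772 V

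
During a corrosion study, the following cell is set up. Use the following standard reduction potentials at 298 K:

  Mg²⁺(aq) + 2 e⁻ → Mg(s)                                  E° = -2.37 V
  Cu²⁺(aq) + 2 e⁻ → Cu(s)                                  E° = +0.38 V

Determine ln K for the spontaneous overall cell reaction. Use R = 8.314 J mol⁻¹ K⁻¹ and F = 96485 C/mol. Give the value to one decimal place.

Cathode: Cu²⁺/Cu; anode: Mg²⁺/Mg. E°cell = (+0.38) − (-2.37) = +2.75 V, with n = 2.
ΔG° = −nFE° = −RT ln K, so ln K = nFE°/(RT) = (2)(96485)(+2.75) / ((8.314)(298)) = 214.189.

214.2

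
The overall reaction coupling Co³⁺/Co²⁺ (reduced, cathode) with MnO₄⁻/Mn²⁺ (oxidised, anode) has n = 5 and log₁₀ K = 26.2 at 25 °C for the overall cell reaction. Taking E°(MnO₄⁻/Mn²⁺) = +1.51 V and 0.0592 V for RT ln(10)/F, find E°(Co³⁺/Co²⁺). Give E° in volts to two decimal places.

E°cell = (0.0592/n)·log K = (0.0592/5)(26.2) = +0.310 V.
Since Co³⁺/Co²⁺ is the cathode and MnO₄⁻/Mn²⁺ the anode, E°cell = E°(Co³⁺/Co²⁺) − E°(MnO₄⁻/Mn²⁺).
So E°(Co³⁺/Co²⁺) = E°cell + E°(MnO₄⁻/Mn²⁺) = +0.310 + (+1.51) = +1.82 V.

+1.82 V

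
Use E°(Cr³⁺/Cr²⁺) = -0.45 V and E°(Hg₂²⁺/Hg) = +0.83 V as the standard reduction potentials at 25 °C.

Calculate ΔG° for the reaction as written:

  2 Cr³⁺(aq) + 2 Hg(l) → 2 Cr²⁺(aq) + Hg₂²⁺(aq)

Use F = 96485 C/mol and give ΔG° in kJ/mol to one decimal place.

+247.0 kJ/mol

As written, Cr³⁺/Cr²⁺ is reduced (cathode) and Hg₂²⁺/Hg is oxidised (anode), so E°cell = (-0.45) − (+0.83) = -1.28 V.
Balancing electrons gives n = 2.
ΔG° = −nFE° = −(2)(96485)(-1.28) = 247,002 J = +247.0 kJ/mol.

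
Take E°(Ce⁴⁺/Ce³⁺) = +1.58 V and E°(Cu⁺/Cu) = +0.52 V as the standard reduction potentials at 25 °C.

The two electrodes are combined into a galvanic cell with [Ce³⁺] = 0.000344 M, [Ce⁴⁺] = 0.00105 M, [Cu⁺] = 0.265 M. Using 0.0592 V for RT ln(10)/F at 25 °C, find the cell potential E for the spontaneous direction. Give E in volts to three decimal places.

Ce⁴⁺/Ce³⁺ is the cathode (higher E°), Cu⁺/Cu the anode: E°cell = +1.58 − (+0.52) = +1.06 V, n = 1.
Overall: Ce⁴⁺(aq) + Cu(s) → Ce³⁺(aq) + Cu⁺(aq)
Q = [Ce³⁺]·[Cu⁺] / ([Ce⁴⁺]); log Q = -1.061.
E = E° − (0.0592/n) log Q = +1.06 − (0.0592/1)(-1.061) = +1.123 V.

+1.123 V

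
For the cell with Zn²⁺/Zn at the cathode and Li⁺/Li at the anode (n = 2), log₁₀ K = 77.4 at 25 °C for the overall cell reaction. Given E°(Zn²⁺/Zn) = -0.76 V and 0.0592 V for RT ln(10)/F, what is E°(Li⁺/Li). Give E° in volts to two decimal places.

-3.05 V

E°cell = (0.0592/n)·log K = (0.0592/2)(77.4) = +2.291 V.
Since Zn²⁺/Zn is the cathode and Li⁺/Li the anode, E°cell = E°(Zn²⁺/Zn) − E°(Li⁺/Li).
So E°(Li⁺/Li) = E°(Zn²⁺/Zn) − E°cell = (-0.76) − (+2.291) = -3.05 V.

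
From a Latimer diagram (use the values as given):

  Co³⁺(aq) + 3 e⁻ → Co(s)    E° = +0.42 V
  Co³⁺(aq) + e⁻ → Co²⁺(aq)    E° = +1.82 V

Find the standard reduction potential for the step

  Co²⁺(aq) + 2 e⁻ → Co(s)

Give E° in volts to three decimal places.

Sequential free energies add, so n₃E°₃ = n₁E°₁ + n₂E°₂.
With n₃ = 3, and the known step contributing 1×(+1.82) V, the unknown satisfies 2·E° = 3×(+0.42) − 1×(+1.82) = -0.560.
E° = -0.560 / 2 = -0.280 V.

-0.280 V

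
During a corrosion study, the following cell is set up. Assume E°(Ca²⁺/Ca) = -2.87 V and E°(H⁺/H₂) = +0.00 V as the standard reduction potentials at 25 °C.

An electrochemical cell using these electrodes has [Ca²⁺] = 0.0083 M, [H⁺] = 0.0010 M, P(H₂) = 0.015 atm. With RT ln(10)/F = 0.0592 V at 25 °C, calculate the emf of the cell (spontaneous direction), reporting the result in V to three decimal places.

+2.808 V

H⁺/H₂ is the cathode (higher E°), Ca²⁺/Ca the anode: E°cell = +0.00 − (-2.87) = +2.87 V, n = 2.
Overall: 2 H⁺(aq) + Ca(s) → H₂(g) + Ca²⁺(aq)
Q = P(H₂)·[Ca²⁺] / ([H⁺]^2); log Q = 2.095.
E = E° − (0.0592/n) log Q = +2.87 − (0.0592/2)(2.095) = +2.808 V.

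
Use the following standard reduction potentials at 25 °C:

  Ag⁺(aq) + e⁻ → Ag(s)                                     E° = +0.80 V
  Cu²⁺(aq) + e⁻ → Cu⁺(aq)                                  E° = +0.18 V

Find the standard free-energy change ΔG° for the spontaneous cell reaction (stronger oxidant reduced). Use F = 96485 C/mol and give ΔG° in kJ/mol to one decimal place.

Ag⁺/Ag (E° = +0.80 V) is the cathode; Cu²⁺/Cu⁺ (E° = +0.18 V) is the anode, so E°cell = +0.62 V.
Balancing electrons gives n = 1 (lcm of 1 and 1).
ΔG° = −nFE° = −(1)(96485)(+0.62) = -59,821 J = -59.8 kJ/mol.

-59.8 kJ/mol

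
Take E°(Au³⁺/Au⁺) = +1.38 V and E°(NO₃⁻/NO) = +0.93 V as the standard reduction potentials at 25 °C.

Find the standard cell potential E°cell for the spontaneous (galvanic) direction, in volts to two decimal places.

+0.45 V

The Au³⁺/Au⁺ couple has the higher reduction potential, so it is the cathode; NO₃⁻/NO is oxidised at the anode.
E°cell = E°(cathode) − E°(anode) = (+1.38) − (+0.93) = +0.45 V.
Since E°cell > 0, the reaction is spontaneous under standard conditions.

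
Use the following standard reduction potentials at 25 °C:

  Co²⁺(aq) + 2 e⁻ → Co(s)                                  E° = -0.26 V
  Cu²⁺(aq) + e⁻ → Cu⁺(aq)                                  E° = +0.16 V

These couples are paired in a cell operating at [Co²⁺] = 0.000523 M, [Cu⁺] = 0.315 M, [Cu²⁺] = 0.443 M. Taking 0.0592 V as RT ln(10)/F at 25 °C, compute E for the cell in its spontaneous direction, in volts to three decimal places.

+0.526 V

Cu²⁺/Cu⁺ is the cathode (higher E°), Co²⁺/Co the anode: E°cell = +0.16 − (-0.26) = +0.42 V, n = 2.
Overall: 2 Cu²⁺(aq) + Co(s) → 2 Cu⁺(aq) + Co²⁺(aq)
Q = [Cu⁺]^2·[Co²⁺] / ([Cu²⁺]^2); log Q = -3.578.
E = E° − (0.0592/n) log Q = +0.42 − (0.0592/2)(-3.578) = +0.526 V.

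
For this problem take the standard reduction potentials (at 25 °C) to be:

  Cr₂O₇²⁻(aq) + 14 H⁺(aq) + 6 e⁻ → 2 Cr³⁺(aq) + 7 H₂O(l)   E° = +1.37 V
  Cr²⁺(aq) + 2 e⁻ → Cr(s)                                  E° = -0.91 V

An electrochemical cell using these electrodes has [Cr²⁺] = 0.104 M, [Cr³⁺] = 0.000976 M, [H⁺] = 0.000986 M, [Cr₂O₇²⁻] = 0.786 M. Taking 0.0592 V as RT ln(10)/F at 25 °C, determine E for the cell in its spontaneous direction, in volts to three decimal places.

+1.952 V

Cr₂O₇²⁻/Cr³⁺ is the cathode (higher E°), Cr²⁺/Cr the anode: E°cell = +1.37 − (-0.91) = +2.28 V, n = 6.
Overall: Cr₂O₇²⁻(aq) + 14 H⁺(aq) + 3 Cr(s) → 2 Cr³⁺(aq) + 7 H₂O(l) + 3 Cr²⁺(aq)
Q = [Cr³⁺]^2·[Cr²⁺]^3 / ([Cr₂O₇²⁻]·[H⁺]^14); log Q = 33.220.
E = E° − (0.0592/n) log Q = +2.28 − (0.0592/6)(33.220) = +1.952 V.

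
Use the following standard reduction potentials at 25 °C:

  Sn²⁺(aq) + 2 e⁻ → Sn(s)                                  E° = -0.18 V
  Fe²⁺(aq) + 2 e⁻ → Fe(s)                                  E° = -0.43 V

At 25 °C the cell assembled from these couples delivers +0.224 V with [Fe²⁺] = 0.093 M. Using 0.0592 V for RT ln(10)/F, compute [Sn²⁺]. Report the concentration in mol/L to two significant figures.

Sn²⁺/Sn is the cathode, Fe²⁺/Fe the anode: E°cell = +0.25 V, n = 2.
Overall reaction: Sn²⁺(aq) + Fe(s) → Sn(s) + Fe²⁺(aq); Q = [Fe²⁺]^1/[Sn²⁺]^1.
From E = E° − (0.0592/n) log Q: log Q = (E° − E)·n/0.0592 = (+0.25 − (+0.224))·2/0.0592 = 0.8784.
So 1·log[Sn²⁺] = 1·log(0.093) − log Q = -1.0315 − (0.8784) = -1.9099; [Sn²⁺] = 10^(-1.9099) ≈ 0.012 M.

0.012 M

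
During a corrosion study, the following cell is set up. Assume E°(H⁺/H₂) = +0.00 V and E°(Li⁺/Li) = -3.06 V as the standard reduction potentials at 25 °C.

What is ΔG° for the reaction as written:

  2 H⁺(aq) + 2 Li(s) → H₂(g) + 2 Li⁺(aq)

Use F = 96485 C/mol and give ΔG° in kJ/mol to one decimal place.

-590.5 kJ/mol

As written, H⁺/H₂ is reduced (cathode) and Li⁺/Li is oxidised (anode), so E°cell = (+0.00) − (-3.06) = +3.06 V.
Balancing electrons gives n = 2.
ΔG° = −nFE° = −(2)(96485)(+3.06) = -590,488 J = -590.5 kJ/mol.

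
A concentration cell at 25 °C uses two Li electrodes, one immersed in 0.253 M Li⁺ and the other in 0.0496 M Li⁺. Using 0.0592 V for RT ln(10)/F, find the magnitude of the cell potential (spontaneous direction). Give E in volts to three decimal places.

For a concentration cell E°cell = 0. The 0.253 M side is the cathode (reduction is favoured where [Li⁺] is higher).
With n = 1, E = −(0.0592/1) log([Li⁺]ₐₙ/[Li⁺]꜀ₐₜ) = −(0.0592/1) log(0.0496/0.253) = −(0.0592/1)(-0.708) = +0.042 V.

+0.042 V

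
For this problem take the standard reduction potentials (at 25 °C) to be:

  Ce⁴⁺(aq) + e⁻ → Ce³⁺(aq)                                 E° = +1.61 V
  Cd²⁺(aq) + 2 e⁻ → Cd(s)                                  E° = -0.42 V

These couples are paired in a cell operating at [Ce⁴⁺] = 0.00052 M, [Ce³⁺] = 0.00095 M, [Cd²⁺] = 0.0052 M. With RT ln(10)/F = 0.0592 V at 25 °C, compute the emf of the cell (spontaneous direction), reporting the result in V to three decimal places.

Ce⁴⁺/Ce³⁺ is the cathode (higher E°), Cd²⁺/Cd the anode: E°cell = +1.61 − (-0.42) = +2.03 V, n = 2.
Overall: 2 Ce⁴⁺(aq) + Cd(s) → 2 Ce³⁺(aq) + Cd²⁺(aq)
Q = [Ce³⁺]^2·[Cd²⁺] / ([Ce⁴⁺]^2); log Q = -1.761.
E = E° − (0.0592/n) log Q = +2.03 − (0.0592/2)(-1.761) = +2.082 V.

+2.082 V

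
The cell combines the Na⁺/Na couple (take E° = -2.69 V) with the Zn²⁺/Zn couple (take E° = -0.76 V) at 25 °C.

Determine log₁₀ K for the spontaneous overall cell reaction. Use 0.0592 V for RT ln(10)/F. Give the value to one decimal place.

65.2

Cathode: Zn²⁺/Zn; anode: Na⁺/Na. E°cell = +1.93 V, n = 2.
log K = nE°cell / 0.0592 = (2)(+1.93) / 0.0592 = 65.2.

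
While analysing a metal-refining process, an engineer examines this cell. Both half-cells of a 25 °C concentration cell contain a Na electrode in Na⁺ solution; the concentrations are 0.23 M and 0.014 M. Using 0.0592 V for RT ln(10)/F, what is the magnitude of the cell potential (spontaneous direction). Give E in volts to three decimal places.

+0.072 V

For a concentration cell E°cell = 0. The 0.23 M side is the cathode (reduction is favoured where [Na⁺] is higher).
With n = 1, E = −(0.0592/1) log([Na⁺]ₐₙ/[Na⁺]꜀ₐₜ) = −(0.0592/1) log(0.014/0.23) = −(0.0592/1)(-1.216) = +0.072 V.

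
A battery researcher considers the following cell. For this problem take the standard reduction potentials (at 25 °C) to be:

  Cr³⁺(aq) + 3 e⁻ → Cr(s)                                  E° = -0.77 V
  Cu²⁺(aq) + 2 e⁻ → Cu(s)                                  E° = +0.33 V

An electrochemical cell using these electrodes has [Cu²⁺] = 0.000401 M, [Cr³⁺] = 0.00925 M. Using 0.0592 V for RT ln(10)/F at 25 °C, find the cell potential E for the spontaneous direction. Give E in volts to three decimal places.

+1.040 V

Cu²⁺/Cu is the cathode (higher E°), Cr³⁺/Cr the anode: E°cell = +0.33 − (-0.77) = +1.10 V, n = 6.
Overall: 3 Cu²⁺(aq) + 2 Cr(s) → 3 Cu(s) + 2 Cr³⁺(aq)
Q = [Cr³⁺]^2 / ([Cu²⁺]^3); log Q = 6.123.
E = E° − (0.0592/n) log Q = +1.10 − (0.0592/6)(6.123) = +1.040 V.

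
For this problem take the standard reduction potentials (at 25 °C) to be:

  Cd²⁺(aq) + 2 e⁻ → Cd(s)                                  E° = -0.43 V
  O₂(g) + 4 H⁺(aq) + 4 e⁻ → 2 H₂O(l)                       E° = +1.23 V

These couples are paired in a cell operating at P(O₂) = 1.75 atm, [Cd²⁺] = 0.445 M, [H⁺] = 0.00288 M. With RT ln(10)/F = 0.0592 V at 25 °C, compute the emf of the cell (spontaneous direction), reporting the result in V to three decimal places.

O₂/H₂O is the cathode (higher E°), Cd²⁺/Cd the anode: E°cell = +1.23 − (-0.43) = +1.66 V, n = 4.
Overall: O₂(g) + 4 H⁺(aq) + 2 Cd(s) → 2 H₂O(l) + 2 Cd²⁺(aq)
Q = [Cd²⁺]^2 / (P(O₂)·[H⁺]^4); log Q = 9.216.
E = E° − (0.0592/n) log Q = +1.66 − (0.0592/4)(9.216) = +1.524 V.

+1.524 V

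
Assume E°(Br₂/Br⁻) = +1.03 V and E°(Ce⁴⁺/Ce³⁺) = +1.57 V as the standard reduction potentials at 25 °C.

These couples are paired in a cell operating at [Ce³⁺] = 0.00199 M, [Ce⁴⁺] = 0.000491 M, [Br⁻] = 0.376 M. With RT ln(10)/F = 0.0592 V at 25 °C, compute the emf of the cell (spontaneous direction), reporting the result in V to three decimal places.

Ce⁴⁺/Ce³⁺ is the cathode (higher E°), Br₂/Br⁻ the anode: E°cell = +1.57 − (+1.03) = +0.54 V, n = 2.
Overall: 2 Ce⁴⁺(aq) + 2 Br⁻(aq) → 2 Ce³⁺(aq) + Br₂(l)
Q = [Ce³⁺]^2 / ([Ce⁴⁺]^2·[Br⁻]^2); log Q = 2.065.
E = E° − (0.0592/n) log Q = +0.54 − (0.0592/2)(2.065) = +0.479 V.

+0.479 V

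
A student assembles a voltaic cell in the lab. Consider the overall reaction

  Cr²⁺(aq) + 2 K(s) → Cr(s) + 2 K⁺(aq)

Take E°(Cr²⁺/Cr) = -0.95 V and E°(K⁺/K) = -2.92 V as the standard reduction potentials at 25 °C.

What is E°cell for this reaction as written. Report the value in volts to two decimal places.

+1.97 V

The Cr²⁺/Cr couple has the higher reduction potential, so it is the cathode; K⁺/K is oxidised at the anode.
E°cell = E°(cathode) − E°(anode) = (-0.95) − (-2.92) = +1.97 V.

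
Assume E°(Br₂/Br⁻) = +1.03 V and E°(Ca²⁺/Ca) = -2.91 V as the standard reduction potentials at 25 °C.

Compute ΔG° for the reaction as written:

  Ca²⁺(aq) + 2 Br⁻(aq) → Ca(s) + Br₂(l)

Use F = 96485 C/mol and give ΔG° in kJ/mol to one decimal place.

As written, Ca²⁺/Ca is reduced (cathode) and Br₂/Br⁻ is oxidised (anode), so E°cell = (-2.91) − (+1.03) = -3.94 V.
Balancing electrons gives n = 2.
ΔG° = −nFE° = −(2)(96485)(-3.94) = 760,302 J = +760.3 kJ/mol.

+760.3 kJ/mol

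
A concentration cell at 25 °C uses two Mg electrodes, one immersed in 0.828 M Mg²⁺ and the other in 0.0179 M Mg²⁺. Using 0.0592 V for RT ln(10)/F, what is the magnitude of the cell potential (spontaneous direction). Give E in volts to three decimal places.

For a concentration cell E°cell = 0. The 0.828 M side is the cathode (reduction is favoured where [Mg²⁺] is higher).
With n = 2, E = −(0.0592/2) log([Mg²⁺]ₐₙ/[Mg²⁺]꜀ₐₜ) = −(0.0592/2) log(0.0179/0.828) = −(0.0592/2)(-1.665) = +0.049 V.

+0.049 V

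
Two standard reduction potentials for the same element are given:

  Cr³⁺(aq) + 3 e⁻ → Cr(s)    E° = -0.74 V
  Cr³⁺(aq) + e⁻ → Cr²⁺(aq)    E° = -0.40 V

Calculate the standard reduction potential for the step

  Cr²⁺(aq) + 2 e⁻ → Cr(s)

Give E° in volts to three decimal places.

Sequential free energies add, so n₃E°₃ = n₁E°₁ + n₂E°₂.
With n₃ = 3, and the known step contributing 1×(-0.40) V, the unknown satisfies 2·E° = 3×(-0.74) − 1×(-0.40) = -1.820.
E° = -1.820 / 2 = -0.910 V.

-0.910 V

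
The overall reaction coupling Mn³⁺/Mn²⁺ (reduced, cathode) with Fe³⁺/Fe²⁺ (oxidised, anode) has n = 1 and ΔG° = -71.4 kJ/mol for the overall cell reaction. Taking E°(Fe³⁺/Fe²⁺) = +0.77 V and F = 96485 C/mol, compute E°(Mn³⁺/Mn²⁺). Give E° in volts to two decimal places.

+1.51 V

E°cell = −ΔG°/(nF) = −(-71.4×10³)/((1)(96485)) = +0.740 V.
Since Mn³⁺/Mn²⁺ is the cathode and Fe³⁺/Fe²⁺ the anode, E°cell = E°(Mn³⁺/Mn²⁺) − E°(Fe³⁺/Fe²⁺).
So E°(Mn³⁺/Mn²⁺) = E°cell + E°(Fe³⁺/Fe²⁺) = +0.740 + (+0.77) = +1.51 V.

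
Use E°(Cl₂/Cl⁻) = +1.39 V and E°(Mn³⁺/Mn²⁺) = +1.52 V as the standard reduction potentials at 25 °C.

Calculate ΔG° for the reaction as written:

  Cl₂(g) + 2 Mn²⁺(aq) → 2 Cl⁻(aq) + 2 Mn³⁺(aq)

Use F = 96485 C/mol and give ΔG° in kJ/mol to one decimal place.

+25.1 kJ/mol

As written, Cl₂/Cl⁻ is reduced (cathode) and Mn³⁺/Mn²⁺ is oxidised (anode), so E°cell = (+1.39) − (+1.52) = -0.13 V.
Balancing electrons gives n = 2.
ΔG° = −nFE° = −(2)(96485)(-0.13) = 25,086 J = +25.1 kJ/mol.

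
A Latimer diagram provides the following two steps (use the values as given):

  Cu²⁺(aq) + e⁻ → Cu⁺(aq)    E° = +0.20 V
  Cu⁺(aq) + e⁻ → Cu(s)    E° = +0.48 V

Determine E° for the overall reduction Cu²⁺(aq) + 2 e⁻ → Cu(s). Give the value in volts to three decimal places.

Since ΔG° = −nFE° is additive over sequential reductions, n₃E°₃ = n₁E°₁ + n₂E°₂.
E°₃ = (1×+0.20 + 1×+0.48) / 2 = (+0.680) / 2 = +0.340 V.

+0.340 V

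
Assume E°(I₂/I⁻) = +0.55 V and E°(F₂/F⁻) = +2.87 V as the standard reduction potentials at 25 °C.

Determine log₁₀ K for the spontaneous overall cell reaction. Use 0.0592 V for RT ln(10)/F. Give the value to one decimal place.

78.4

Cathode: F₂/F⁻; anode: I₂/I⁻. E°cell = +2.32 V, n = 2.
log K = nE°cell / 0.0592 = (2)(+2.32) / 0.0592 = 78.4.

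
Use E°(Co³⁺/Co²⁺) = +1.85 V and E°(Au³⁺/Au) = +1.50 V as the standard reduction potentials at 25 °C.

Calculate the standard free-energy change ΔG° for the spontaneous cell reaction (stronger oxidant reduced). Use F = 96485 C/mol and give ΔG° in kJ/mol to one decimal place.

-101.3 kJ/mol

Co³⁺/Co²⁺ (E° = +1.85 V) is the cathode; Au³⁺/Au (E° = +1.50 V) is the anode, so E°cell = +0.35 V.
Balancing electrons gives n = 3 (lcm of 1 and 3).
ΔG° = −nFE° = −(3)(96485)(+0.35) = -101,309 J = -101.3 kJ/mol.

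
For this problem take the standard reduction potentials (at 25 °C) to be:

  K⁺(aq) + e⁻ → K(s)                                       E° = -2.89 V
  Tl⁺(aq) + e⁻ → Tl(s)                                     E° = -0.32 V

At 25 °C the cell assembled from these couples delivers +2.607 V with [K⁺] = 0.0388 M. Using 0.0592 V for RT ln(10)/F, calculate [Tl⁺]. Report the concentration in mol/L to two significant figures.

0.16 M

Tl⁺/Tl is the cathode, K⁺/K the anode: E°cell = +2.57 V, n = 1.
Overall reaction: Tl⁺(aq) + K(s) → Tl(s) + K⁺(aq); Q = [K⁺]^1/[Tl⁺]^1.
From E = E° − (0.0592/n) log Q: log Q = (E° − E)·n/0.0592 = (+2.57 − (+2.607))·1/0.0592 = -0.6250.
So 1·log[Tl⁺] = 1·log(0.0388) − log Q = -1.4112 − (-0.6250) = -0.7862; [Tl⁺] = 10^(-0.7862) ≈ 0.16 M.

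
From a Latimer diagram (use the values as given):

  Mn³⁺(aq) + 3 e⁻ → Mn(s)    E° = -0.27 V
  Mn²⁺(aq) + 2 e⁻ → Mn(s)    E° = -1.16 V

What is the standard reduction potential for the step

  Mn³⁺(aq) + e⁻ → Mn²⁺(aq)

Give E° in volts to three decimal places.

Sequential free energies add, so n₃E°₃ = n₁E°₁ + n₂E°₂.
With n₃ = 3, and the known step contributing 2×(-1.16) V, the unknown satisfies 1·E° = 3×(-0.27) − 2×(-1.16) = +1.510.
E° = +1.510 / 1 = +1.510 V.

+1.510 V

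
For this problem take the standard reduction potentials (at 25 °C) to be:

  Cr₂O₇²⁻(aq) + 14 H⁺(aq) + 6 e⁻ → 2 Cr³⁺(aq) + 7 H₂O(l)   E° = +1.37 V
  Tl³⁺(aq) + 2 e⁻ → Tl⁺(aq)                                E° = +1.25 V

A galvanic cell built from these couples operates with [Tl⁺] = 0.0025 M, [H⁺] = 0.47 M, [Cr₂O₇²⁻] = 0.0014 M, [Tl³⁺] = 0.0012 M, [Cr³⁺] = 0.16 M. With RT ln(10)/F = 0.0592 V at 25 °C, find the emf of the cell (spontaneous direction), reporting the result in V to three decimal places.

Cr₂O₇²⁻/Cr³⁺ is the cathode (higher E°), Tl³⁺/Tl⁺ the anode: E°cell = +1.37 − (+1.25) = +0.12 V, n = 6.
Overall: Cr₂O₇²⁻(aq) + 14 H⁺(aq) + 3 Tl⁺(aq) → 2 Cr³⁺(aq) + 7 H₂O(l) + 3 Tl³⁺(aq)
Q = [Cr³⁺]^2·[Tl³⁺]^3 / ([Cr₂O₇²⁻]·[H⁺]^14·[Tl⁺]^3); log Q = 4.896.
E = E° − (0.0592/n) log Q = +0.12 − (0.0592/6)(4.896) = +0.072 V.

+0.072 V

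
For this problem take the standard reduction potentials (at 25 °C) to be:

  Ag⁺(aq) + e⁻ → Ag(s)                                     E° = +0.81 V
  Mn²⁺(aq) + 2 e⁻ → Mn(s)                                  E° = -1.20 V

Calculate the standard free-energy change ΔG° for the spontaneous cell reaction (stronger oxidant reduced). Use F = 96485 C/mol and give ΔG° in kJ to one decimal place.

-387.9 kJ

Ag⁺/Ag (E° = +0.81 V) is the cathode; Mn²⁺/Mn (E° = -1.20 V) is the anode, so E°cell = +2.01 V.
Balancing electrons gives n = 2 (lcm of 1 and 2).
ΔG° = −nFE° = −(2)(96485)(+2.01) = -387,870 J = -387.9 kJ.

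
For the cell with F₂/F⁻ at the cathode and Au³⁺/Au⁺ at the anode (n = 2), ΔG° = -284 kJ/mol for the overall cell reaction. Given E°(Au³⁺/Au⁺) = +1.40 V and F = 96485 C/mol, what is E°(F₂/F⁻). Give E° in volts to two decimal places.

+2.87 V

E°cell = −ΔG°/(nF) = −(-284×10³)/((2)(96485)) = +1.472 V.
Since F₂/F⁻ is the cathode and Au³⁺/Au⁺ the anode, E°cell = E°(F₂/F⁻) − E°(Au³⁺/Au⁺).
So E°(F₂/F⁻) = E°cell + E°(Au³⁺/Au⁺) = +1.472 + (+1.40) = +2.87 V.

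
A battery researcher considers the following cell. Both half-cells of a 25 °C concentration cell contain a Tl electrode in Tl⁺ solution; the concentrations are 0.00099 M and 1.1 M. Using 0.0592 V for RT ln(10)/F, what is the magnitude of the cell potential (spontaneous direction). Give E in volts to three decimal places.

For a concentration cell E°cell = 0. The 1.1 M side is the cathode (reduction is favoured where [Tl⁺] is higher).
With n = 1, E = −(0.0592/1) log([Tl⁺]ₐₙ/[Tl⁺]꜀ₐₜ) = −(0.0592/1) log(0.00099/1.1) = −(0.0592/1)(-3.046) = +0.180 V.

+0.180 V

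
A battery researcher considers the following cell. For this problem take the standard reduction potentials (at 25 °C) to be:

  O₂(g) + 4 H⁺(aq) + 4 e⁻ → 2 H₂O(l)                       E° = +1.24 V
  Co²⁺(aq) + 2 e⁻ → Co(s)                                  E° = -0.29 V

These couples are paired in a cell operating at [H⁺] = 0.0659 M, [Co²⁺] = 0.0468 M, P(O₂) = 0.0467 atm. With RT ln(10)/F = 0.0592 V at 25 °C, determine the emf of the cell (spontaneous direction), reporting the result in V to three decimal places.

O₂/H₂O is the cathode (higher E°), Co²⁺/Co the anode: E°cell = +1.24 − (-0.29) = +1.53 V, n = 4.
Overall: O₂(g) + 4 H⁺(aq) + 2 Co(s) → 2 H₂O(l) + 2 Co²⁺(aq)
Q = [Co²⁺]^2 / (P(O₂)·[H⁺]^4); log Q = 3.396.
E = E° − (0.0592/n) log Q = +1.53 − (0.0592/4)(3.396) = +1.480 V.

+1.480 V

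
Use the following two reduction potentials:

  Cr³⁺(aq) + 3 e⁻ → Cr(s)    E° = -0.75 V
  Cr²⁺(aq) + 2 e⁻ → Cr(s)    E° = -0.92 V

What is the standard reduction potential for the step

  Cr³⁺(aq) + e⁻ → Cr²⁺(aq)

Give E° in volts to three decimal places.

-0.410 V

Sequential free energies add, so n₃E°₃ = n₁E°₁ + n₂E°₂.
With n₃ = 3, and the known step contributing 2×(-0.92) V, the unknown satisfies 1·E° = 3×(-0.75) − 2×(-0.92) = -0.410.
E° = -0.410 / 1 = -0.410 V.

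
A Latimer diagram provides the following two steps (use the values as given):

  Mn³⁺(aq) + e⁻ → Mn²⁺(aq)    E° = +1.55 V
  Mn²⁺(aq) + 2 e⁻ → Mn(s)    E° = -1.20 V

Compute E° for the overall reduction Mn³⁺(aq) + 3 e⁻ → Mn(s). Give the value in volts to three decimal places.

-0.283 V

Adding the free-energy changes (−nFE°) of the two steps gives −n₃FE°₃ = −n₁FE°₁ − n₂FE°₂.
E°₃ = (1×+1.55 + 2×-1.20) / 3 = (-0.850) / 3 = -0.283 V.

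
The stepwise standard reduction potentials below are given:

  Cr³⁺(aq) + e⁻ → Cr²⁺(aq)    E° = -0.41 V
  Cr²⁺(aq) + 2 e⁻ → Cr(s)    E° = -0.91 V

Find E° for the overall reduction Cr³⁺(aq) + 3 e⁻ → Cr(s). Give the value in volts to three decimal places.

-0.743 V

Standard free energies of sequential steps add: ΔG°₃ = ΔG°₁ + ΔG°₂, so n₃E°₃ = n₁E°₁ + n₂E°₂.
E°₃ = (1×-0.41 + 2×-0.91) / 3 = (-2.230) / 3 = -0.743 V.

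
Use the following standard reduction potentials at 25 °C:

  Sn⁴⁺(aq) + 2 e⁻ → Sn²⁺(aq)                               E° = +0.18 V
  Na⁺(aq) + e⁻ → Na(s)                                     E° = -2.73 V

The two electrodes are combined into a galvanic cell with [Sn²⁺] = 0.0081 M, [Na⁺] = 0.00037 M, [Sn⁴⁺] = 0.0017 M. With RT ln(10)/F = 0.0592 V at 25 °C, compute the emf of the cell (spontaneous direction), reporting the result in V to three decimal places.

+3.093 V

Sn⁴⁺/Sn²⁺ is the cathode (higher E°), Na⁺/Na the anode: E°cell = +0.18 − (-2.73) = +2.91 V, n = 2.
Overall: Sn⁴⁺(aq) + 2 Na(s) → Sn²⁺(aq) + 2 Na⁺(aq)
Q = [Sn²⁺]·[Na⁺]^2 / ([Sn⁴⁺]); log Q = -6.186.
E = E° − (0.0592/n) log Q = +2.91 − (0.0592/2)(-6.186) = +3.093 V.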